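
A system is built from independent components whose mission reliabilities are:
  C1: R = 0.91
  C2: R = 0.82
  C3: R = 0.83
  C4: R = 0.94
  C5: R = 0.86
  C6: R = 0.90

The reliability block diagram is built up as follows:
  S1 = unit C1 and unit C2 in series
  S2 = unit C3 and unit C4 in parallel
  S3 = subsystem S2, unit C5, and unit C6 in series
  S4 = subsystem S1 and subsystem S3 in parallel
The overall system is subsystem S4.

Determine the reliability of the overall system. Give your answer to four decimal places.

Series (C1 and C2): 0.910000 × 0.820000 = 0.746200
Parallel (C3 and C4): 1 − (1 − 0.830000)(1 − 0.940000) = 0.989800
Series ([0.989800], C5, and C6): 0.989800 × 0.860000 × 0.900000 = 0.766105
Parallel ([0.746200] and [0.766105]): 1 − (1 − 0.746200)(1 − 0.766105) = 0.9406

0.9406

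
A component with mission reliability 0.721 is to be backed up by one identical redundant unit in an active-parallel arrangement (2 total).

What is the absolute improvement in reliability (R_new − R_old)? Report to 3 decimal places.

R_before = 0.721
R_after = 1 − (1 − 0.721)^2 = 0.922
ΔR = 0.922 − 0.721 = 0.201

0.201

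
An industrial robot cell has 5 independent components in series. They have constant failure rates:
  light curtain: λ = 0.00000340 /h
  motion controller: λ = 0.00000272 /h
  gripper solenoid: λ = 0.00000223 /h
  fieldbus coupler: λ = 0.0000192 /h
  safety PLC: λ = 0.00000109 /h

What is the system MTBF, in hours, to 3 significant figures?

Series of exponential components: λ_sys = Σ λ_i
λ_sys = 0.00000340 + 0.00000272 + 0.00000223 + 0.0000192 + 0.00000109 = 2.8640e-05 /h
MTBF = 1 / λ_sys = 34900 h

34900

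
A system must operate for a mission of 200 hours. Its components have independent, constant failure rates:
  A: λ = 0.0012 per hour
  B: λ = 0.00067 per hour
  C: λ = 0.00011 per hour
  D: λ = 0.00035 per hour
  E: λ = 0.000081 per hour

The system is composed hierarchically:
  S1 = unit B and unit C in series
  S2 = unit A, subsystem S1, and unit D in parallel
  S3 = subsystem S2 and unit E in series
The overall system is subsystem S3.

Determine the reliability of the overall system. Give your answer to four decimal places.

0.9819

R(A) = exp(−0.0012 × 200) = 0.786628
R(B) = exp(−0.00067 × 200) = 0.874590
R(C) = exp(−0.00011 × 200) = 0.978240
R(D) = exp(−0.00035 × 200) = 0.932394
R(E) = exp(−0.000081 × 200) = 0.983931
Series (B and C): 0.874590 × 0.978240 = 0.855559
Parallel (A, [0.855559], and D): 1 − (1 − 0.786628)(1 − 0.855559)(1 − 0.932394) = 0.997916
Series ([0.997916] and E): 0.997916 × 0.983931 = 0.9819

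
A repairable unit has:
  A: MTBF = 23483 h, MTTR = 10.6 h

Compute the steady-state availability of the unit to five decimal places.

0.99955

A(A) = MTBF/(MTBF+MTTR) = 23483/(23483+10.6) = 0.99955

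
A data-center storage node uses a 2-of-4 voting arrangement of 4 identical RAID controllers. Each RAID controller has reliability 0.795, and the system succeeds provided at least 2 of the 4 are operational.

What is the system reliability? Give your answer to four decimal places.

R = Σ_{i=2}^{4} C(4,i) p^i (1−p)^{4−i} with p = 0.795
C(4,2)·0.795^2·0.205^2 = 0.159365
C(4,3)·0.795^3·0.205^1 = 0.412017
C(4,4)·0.795^4·0.205^0 = 0.399456
Sum = 0.9708

0.9708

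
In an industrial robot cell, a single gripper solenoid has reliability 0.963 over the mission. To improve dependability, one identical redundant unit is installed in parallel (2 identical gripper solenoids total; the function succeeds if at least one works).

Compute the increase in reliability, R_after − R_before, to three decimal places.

0.036

R_before = 0.963
R_after = 1 − (1 − 0.963)^2 = 0.999
ΔR = 0.999 − 0.963 = 0.036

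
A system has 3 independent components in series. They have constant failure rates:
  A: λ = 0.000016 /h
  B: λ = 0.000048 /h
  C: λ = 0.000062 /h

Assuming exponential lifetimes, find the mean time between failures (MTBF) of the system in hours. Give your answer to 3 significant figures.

7940

Series of exponential components: λ_sys = Σ λ_i
λ_sys = 0.000016 + 0.000048 + 0.000062 = 1.2600e-04 /h
MTBF = 1 / λ_sys = 7940 h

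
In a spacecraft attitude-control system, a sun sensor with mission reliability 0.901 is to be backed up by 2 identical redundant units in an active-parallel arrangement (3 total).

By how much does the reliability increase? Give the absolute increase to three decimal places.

0.098

R_before = 0.901
R_after = 1 − (1 − 0.901)^3 = 0.999
ΔR = 0.999 − 0.901 = 0.098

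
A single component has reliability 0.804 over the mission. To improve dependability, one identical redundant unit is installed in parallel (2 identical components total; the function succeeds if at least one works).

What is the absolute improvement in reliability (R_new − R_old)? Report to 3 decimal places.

0.158

R_before = 0.804
R_after = 1 − (1 − 0.804)^2 = 0.962
ΔR = 0.962 − 0.804 = 0.158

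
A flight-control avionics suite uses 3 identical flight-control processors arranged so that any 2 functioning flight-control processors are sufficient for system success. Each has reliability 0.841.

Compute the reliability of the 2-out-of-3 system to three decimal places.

0.932

R = Σ_{i=2}^{3} C(3,i) p^i (1−p)^{3−i} with p = 0.841
C(3,2)·0.841^2·0.159^1 = 0.33737
C(3,3)·0.841^3·0.159^0 = 0.59482
Sum = 0.932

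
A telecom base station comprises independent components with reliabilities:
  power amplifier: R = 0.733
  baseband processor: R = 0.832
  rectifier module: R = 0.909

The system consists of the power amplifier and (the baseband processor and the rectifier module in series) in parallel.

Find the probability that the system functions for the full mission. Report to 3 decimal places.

0.935

Series (baseband processor and rectifier module): 0.83200 × 0.90900 = 0.75629
Parallel (power amplifier and [0.75629]): 1 − (1 − 0.73300)(1 − 0.75629) = 0.935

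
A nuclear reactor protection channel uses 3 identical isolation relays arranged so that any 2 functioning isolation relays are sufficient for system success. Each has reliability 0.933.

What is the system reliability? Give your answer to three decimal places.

R = Σ_{i=2}^{3} C(3,i) p^i (1−p)^{3−i} with p = 0.933
C(3,2)·0.933^2·0.067^1 = 0.17497
C(3,3)·0.933^3·0.067^0 = 0.81217
Sum = 0.987

0.987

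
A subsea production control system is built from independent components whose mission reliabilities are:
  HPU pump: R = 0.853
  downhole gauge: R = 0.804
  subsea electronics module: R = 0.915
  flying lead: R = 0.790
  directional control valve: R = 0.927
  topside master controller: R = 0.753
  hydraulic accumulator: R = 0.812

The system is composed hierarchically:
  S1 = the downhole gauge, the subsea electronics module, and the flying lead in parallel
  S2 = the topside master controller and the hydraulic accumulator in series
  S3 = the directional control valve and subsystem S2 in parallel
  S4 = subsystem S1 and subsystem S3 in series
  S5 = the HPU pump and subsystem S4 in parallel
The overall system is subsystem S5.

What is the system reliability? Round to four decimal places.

Parallel (downhole gauge, subsea electronics module, and flying lead): 1 − (1 − 0.804000)(1 − 0.915000)(1 − 0.790000) = 0.996501
Series (topside master controller and hydraulic accumulator): 0.753000 × 0.812000 = 0.611436
Parallel (directional control valve and [0.611436]): 1 − (1 − 0.927000)(1 − 0.611436) = 0.971635
Series ([0.996501] and [0.971635]): 0.996501 × 0.971635 = 0.968235
Parallel (HPU pump and [0.968235]): 1 − (1 − 0.853000)(1 − 0.968235) = 0.9953

0.9953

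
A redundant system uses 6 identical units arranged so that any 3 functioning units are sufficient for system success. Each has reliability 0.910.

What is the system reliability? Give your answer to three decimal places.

R = Σ_{i=3}^{6} C(6,i) p^i (1−p)^{6−i} with p = 0.910
C(6,3)·0.910^3·0.090^3 = 0.01099
C(6,4)·0.910^4·0.090^2 = 0.08332
C(6,5)·0.910^5·0.090^1 = 0.33698
C(6,6)·0.910^6·0.090^0 = 0.56787
Sum = 0.999

0.999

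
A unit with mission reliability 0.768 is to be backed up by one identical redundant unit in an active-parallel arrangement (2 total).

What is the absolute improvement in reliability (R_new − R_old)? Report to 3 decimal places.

0.178

R_before = 0.768
R_after = 1 − (1 − 0.768)^2 = 0.946
ΔR = 0.946 − 0.768 = 0.178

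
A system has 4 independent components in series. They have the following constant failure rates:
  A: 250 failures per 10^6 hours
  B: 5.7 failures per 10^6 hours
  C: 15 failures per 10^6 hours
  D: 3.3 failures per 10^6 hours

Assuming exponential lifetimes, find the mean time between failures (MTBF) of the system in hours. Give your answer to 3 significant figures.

Series of exponential components: λ_sys = Σ λ_i
λ_sys = 0.00025 + 0.0000057 + 0.000015 + 0.0000033 = 2.7400e-04 /h
MTBF = 1 / λ_sys = 3650 h

3650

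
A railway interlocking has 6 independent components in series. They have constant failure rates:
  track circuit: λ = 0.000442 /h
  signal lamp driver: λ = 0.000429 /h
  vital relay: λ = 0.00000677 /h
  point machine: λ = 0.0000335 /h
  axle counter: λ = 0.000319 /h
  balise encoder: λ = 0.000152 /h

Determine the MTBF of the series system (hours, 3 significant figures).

723

Series of exponential components: λ_sys = Σ λ_i
λ_sys = 0.000442 + 0.000429 + 0.00000677 + 0.0000335 + 0.000319 + 0.000152 = 1.3823e-03 /h
MTBF = 1 / λ_sys = 723 h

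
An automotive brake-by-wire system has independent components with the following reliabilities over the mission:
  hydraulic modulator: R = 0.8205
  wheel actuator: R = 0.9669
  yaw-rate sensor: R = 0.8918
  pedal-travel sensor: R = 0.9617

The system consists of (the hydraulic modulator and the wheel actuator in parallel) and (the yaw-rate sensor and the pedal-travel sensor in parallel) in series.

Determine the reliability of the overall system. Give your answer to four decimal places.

0.9899

Parallel (hydraulic modulator and wheel actuator): 1 − (1 − 0.820500)(1 − 0.966900) = 0.994059
Parallel (yaw-rate sensor and pedal-travel sensor): 1 − (1 − 0.891800)(1 − 0.961700) = 0.995856
Series ([0.994059] and [0.995856]): 0.994059 × 0.995856 = 0.9899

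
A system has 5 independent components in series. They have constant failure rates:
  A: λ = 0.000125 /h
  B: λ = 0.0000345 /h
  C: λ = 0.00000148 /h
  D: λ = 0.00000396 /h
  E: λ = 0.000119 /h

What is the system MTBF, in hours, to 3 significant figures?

3520

Series of exponential components: λ_sys = Σ λ_i
λ_sys = 0.000125 + 0.0000345 + 0.00000148 + 0.00000396 + 0.000119 = 2.8394e-04 /h
MTBF = 1 / λ_sys = 3520 h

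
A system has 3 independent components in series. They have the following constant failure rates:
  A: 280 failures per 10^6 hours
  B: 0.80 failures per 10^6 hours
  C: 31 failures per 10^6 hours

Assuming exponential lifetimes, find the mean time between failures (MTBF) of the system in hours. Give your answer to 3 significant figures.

Series of exponential components: λ_sys = Σ λ_i
λ_sys = 0.00028 + 0.00000080 + 0.000031 = 3.1180e-04 /h
MTBF = 1 / λ_sys = 3210 h

3210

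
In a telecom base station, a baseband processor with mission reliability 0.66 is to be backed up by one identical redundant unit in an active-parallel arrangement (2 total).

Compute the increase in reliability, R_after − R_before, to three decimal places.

R_before = 0.66
R_after = 1 − (1 − 0.66)^2 = 0.884
ΔR = 0.884 − 0.66 = 0.224

0.224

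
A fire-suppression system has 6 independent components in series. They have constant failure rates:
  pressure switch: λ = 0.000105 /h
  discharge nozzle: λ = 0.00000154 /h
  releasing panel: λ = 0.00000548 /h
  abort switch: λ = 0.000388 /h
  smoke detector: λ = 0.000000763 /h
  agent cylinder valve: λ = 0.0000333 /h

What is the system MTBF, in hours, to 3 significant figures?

1870

Series of exponential components: λ_sys = Σ λ_i
λ_sys = 0.000105 + 0.00000154 + 0.00000548 + 0.000388 + 0.000000763 + 0.0000333 = 5.3408e-04 /h
MTBF = 1 / λ_sys = 1870 h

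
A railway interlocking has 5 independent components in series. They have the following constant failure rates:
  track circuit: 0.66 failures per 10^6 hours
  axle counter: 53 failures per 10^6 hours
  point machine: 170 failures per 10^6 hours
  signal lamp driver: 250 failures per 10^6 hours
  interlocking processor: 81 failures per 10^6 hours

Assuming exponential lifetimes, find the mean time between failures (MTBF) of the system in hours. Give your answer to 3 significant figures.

1800

Series of exponential components: λ_sys = Σ λ_i
λ_sys = 0.00000066 + 0.000053 + 0.00017 + 0.00025 + 0.000081 = 5.5466e-04 /h
MTBF = 1 / λ_sys = 1800 h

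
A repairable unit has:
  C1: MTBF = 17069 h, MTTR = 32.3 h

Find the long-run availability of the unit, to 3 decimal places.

A(C1) = MTBF/(MTBF+MTTR) = 17069/(17069+32.3) = 0.998

0.998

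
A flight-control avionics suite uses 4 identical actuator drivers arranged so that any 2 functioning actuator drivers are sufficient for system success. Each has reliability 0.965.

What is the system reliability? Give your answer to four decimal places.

0.9998

R = Σ_{i=2}^{4} C(4,i) p^i (1−p)^{4−i} with p = 0.965
C(4,2)·0.965^2·0.035^2 = 0.006845
C(4,3)·0.965^3·0.035^1 = 0.125808
C(4,4)·0.965^4·0.035^0 = 0.867180
Sum = 0.9998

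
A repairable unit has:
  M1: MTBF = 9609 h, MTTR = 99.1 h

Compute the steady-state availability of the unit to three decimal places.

A(M1) = MTBF/(MTBF+MTTR) = 9609/(9609+99.1) = 0.990

0.990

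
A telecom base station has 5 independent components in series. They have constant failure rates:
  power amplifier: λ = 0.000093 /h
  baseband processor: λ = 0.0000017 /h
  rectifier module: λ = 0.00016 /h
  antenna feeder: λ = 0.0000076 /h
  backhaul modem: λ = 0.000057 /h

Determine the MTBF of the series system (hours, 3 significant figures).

3130

Series of exponential components: λ_sys = Σ λ_i
λ_sys = 0.000093 + 0.0000017 + 0.00016 + 0.0000076 + 0.000057 = 3.1930e-04 /h
MTBF = 1 / λ_sys = 3130 h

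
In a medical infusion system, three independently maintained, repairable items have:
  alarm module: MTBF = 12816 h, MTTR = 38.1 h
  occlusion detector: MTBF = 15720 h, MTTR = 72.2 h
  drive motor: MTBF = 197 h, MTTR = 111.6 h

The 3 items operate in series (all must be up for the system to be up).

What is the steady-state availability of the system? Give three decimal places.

0.634

A(alarm module) = MTBF/(MTBF+MTTR) = 12816/(12816+38.1) = 0.997036
A(occlusion detector) = MTBF/(MTBF+MTTR) = 15720/(15720+72.2) = 0.995428
A(drive motor) = MTBF/(MTBF+MTTR) = 197/(197+111.6) = 0.638367
Series availability: 0.997036 × 0.995428 × 0.638367 = 0.634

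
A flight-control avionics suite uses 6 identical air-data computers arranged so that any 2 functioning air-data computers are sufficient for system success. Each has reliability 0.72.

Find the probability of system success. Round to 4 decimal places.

R = Σ_{i=2}^{6} C(6,i) p^i (1−p)^{6−i} with p = 0.72
C(6,2)·0.72^2·0.28^4 = 0.047796
C(6,3)·0.72^3·0.28^3 = 0.163871
C(6,4)·0.72^4·0.28^2 = 0.316037
C(6,5)·0.72^5·0.28^1 = 0.325066
C(6,6)·0.72^6·0.28^0 = 0.139314
Sum = 0.9921

0.9921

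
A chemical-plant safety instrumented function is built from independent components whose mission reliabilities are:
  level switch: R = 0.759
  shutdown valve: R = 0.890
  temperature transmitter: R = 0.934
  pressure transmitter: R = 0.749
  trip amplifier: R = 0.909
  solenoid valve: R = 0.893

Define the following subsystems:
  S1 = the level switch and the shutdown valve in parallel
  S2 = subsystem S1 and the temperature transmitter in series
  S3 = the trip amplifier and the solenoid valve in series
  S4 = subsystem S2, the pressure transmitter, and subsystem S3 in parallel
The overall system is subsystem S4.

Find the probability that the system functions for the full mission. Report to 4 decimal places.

0.9957

Parallel (level switch and shutdown valve): 1 − (1 − 0.759000)(1 − 0.890000) = 0.973490
Series ([0.973490] and temperature transmitter): 0.973490 × 0.934000 = 0.909240
Series (trip amplifier and solenoid valve): 0.909000 × 0.893000 = 0.811737
Parallel ([0.909240], pressure transmitter, and [0.811737]): 1 − (1 − 0.909240)(1 − 0.749000)(1 − 0.811737) = 0.9957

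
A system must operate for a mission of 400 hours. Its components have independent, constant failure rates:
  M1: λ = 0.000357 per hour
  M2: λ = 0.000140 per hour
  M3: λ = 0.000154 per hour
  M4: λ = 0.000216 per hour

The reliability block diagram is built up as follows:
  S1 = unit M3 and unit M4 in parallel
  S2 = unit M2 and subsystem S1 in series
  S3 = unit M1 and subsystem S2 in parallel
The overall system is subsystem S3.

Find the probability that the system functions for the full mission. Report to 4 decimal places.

0.9921

R(M1) = exp(−0.000357 × 400) = 0.866927
R(M2) = exp(−0.000140 × 400) = 0.945539
R(M3) = exp(−0.000154 × 400) = 0.940259
R(M4) = exp(−0.000216 × 400) = 0.917227
Parallel (M3 and M4): 1 − (1 − 0.940259)(1 − 0.917227) = 0.995055
Series (M2 and [0.995055]): 0.945539 × 0.995055 = 0.940863
Parallel (M1 and [0.940863]): 1 − (1 − 0.866927)(1 − 0.940863) = 0.9921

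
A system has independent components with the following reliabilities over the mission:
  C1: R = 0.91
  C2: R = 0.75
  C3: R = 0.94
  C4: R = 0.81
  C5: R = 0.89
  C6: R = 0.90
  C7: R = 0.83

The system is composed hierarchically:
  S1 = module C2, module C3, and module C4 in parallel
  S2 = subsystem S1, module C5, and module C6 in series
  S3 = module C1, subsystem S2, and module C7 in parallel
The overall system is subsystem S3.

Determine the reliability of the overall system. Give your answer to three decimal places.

0.997

Parallel (C2, C3, and C4): 1 − (1 − 0.75000)(1 − 0.94000)(1 − 0.81000) = 0.99715
Series ([0.99715], C5, and C6): 0.99715 × 0.89000 × 0.90000 = 0.79872
Parallel (C1, [0.79872], and C7): 1 − (1 − 0.91000)(1 − 0.79872)(1 − 0.83000) = 0.997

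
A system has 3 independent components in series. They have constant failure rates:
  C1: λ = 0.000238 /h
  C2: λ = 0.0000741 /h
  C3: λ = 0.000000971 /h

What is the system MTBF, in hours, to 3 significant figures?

Series of exponential components: λ_sys = Σ λ_i
λ_sys = 0.000238 + 0.0000741 + 0.000000971 = 3.1307e-04 /h
MTBF = 1 / λ_sys = 3190 h

3190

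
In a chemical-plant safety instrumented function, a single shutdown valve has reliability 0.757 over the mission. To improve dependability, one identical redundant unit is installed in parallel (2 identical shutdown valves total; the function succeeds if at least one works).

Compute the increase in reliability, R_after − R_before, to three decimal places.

R_before = 0.757
R_after = 1 − (1 − 0.757)^2 = 0.941
ΔR = 0.941 − 0.757 = 0.184

0.184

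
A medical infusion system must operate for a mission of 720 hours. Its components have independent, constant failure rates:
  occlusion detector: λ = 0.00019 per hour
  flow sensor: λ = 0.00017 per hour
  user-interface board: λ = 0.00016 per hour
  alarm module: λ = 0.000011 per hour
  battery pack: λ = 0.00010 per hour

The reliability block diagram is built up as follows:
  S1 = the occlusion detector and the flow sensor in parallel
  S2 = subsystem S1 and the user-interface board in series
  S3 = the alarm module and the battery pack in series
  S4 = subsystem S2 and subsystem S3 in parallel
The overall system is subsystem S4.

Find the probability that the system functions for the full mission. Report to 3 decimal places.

0.991

R(occlusion detector) = exp(−0.00019 × 720) = 0.87214
R(flow sensor) = exp(−0.00017 × 720) = 0.88479
R(user-interface board) = exp(−0.00016 × 720) = 0.89119
R(alarm module) = exp(−0.000011 × 720) = 0.99211
R(battery pack) = exp(−0.00010 × 720) = 0.93053
Parallel (occlusion detector and flow sensor): 1 − (1 − 0.87214)(1 − 0.88479) = 0.98527
Series ([0.98527] and user-interface board): 0.98527 × 0.89119 = 0.87806
Series (alarm module and battery pack): 0.99211 × 0.93053 = 0.92319
Parallel ([0.87806] and [0.92319]): 1 − (1 − 0.87806)(1 − 0.92319) = 0.991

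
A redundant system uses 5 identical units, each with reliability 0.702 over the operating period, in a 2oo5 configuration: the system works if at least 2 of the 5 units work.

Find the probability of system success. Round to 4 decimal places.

R = Σ_{i=2}^{5} C(5,i) p^i (1−p)^{5−i} with p = 0.702
C(5,2)·0.702^2·0.298^3 = 0.130414
C(5,3)·0.702^3·0.298^2 = 0.307216
C(5,4)·0.702^4·0.298^1 = 0.361855
C(5,5)·0.702^5·0.298^0 = 0.170485
Sum = 0.9700

0.9700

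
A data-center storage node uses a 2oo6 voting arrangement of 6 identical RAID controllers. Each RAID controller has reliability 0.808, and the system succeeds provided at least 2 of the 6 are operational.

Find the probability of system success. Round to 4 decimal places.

0.9987

R = Σ_{i=2}^{6} C(6,i) p^i (1−p)^{6−i} with p = 0.808
C(6,2)·0.808^2·0.192^4 = 0.013308
C(6,3)·0.808^3·0.192^3 = 0.074674
C(6,4)·0.808^4·0.192^2 = 0.235689
C(6,5)·0.808^5·0.192^1 = 0.396743
C(6,6)·0.808^6·0.192^0 = 0.278271
Sum = 0.9987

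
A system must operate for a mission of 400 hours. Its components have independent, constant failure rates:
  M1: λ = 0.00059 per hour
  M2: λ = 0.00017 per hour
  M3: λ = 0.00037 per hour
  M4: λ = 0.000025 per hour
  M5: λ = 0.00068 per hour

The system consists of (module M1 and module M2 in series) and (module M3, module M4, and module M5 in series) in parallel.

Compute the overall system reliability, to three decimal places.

R(M1) = exp(−0.00059 × 400) = 0.78978
R(M2) = exp(−0.00017 × 400) = 0.93426
R(M3) = exp(−0.00037 × 400) = 0.86243
R(M4) = exp(−0.000025 × 400) = 0.99005
R(M5) = exp(−0.00068 × 400) = 0.76185
Series (M1 and M2): 0.78978 × 0.93426 = 0.73786
Series (M3, M4, and M5): 0.86243 × 0.99005 × 0.76185 = 0.65050
Parallel ([0.73786] and [0.65050]): 1 − (1 − 0.73786)(1 − 0.65050) = 0.908

0.908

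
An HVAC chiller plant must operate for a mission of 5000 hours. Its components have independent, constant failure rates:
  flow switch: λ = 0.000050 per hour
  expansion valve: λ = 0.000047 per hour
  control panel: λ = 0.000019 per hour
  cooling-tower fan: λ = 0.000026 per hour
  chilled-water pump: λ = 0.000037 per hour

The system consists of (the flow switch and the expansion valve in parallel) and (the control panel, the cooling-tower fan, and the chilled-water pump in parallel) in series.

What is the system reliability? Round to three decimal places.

0.952

R(flow switch) = exp(−0.000050 × 5000) = 0.77880
R(expansion valve) = exp(−0.000047 × 5000) = 0.79057
R(control panel) = exp(−0.000019 × 5000) = 0.90937
R(cooling-tower fan) = exp(−0.000026 × 5000) = 0.87810
R(chilled-water pump) = exp(−0.000037 × 5000) = 0.83110
Parallel (flow switch and expansion valve): 1 − (1 − 0.77880)(1 − 0.79057) = 0.95367
Parallel (control panel, cooling-tower fan, and chilled-water pump): 1 − (1 − 0.90937)(1 − 0.87810)(1 − 0.83110) = 0.99813
Series ([0.95367] and [0.99813]): 0.95367 × 0.99813 = 0.952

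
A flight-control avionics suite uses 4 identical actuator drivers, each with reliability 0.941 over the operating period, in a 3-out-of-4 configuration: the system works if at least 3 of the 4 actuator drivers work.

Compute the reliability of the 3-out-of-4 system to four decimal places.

R = Σ_{i=3}^{4} C(4,i) p^i (1−p)^{4−i} with p = 0.941
C(4,3)·0.941^3·0.059^1 = 0.196644
C(4,4)·0.941^4·0.059^0 = 0.784077
Sum = 0.9807

0.9807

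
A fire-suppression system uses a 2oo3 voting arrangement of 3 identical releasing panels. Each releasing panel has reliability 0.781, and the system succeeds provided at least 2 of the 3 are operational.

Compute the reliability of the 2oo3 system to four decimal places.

0.8771

R = Σ_{i=2}^{3} C(3,i) p^i (1−p)^{3−i} with p = 0.781
C(3,2)·0.781^2·0.219^1 = 0.400744
C(3,3)·0.781^3·0.219^0 = 0.476380
Sum = 0.8771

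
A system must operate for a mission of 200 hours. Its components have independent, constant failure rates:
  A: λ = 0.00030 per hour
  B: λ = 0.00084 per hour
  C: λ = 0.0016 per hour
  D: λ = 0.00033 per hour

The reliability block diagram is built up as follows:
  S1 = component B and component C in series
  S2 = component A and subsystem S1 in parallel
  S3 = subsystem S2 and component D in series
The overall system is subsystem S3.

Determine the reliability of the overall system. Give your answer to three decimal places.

0.915

R(A) = exp(−0.00030 × 200) = 0.94176
R(B) = exp(−0.00084 × 200) = 0.84535
R(C) = exp(−0.0016 × 200) = 0.72615
R(D) = exp(−0.00033 × 200) = 0.93613
Series (B and C): 0.84535 × 0.72615 = 0.61385
Parallel (A and [0.61385]): 1 − (1 − 0.94176)(1 − 0.61385) = 0.97751
Series ([0.97751] and D): 0.97751 × 0.93613 = 0.915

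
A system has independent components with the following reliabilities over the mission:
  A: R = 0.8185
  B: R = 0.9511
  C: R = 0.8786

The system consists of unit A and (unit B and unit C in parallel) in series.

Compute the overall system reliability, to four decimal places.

0.8136

Parallel (B and C): 1 − (1 − 0.951100)(1 − 0.878600) = 0.994064
Series (A and [0.994064]): 0.818500 × 0.994064 = 0.8136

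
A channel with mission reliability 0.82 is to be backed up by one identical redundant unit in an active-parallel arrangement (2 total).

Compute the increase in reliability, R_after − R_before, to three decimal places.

0.148

R_before = 0.82
R_after = 1 − (1 − 0.82)^2 = 0.968
ΔR = 0.968 − 0.82 = 0.148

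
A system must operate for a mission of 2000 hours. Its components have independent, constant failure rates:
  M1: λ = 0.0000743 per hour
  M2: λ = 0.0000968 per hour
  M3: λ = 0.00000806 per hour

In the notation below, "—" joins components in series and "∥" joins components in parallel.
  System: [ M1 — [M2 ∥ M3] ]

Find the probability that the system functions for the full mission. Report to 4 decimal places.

0.8595

R(M1) = exp(−0.0000743 × 2000) = 0.861914
R(M2) = exp(−0.0000968 × 2000) = 0.823987
R(M3) = exp(−0.00000806 × 2000) = 0.984009
Parallel (M2 and M3): 1 − (1 − 0.823987)(1 − 0.984009) = 0.997185
Series (M1 and [0.997185]): 0.861914 × 0.997185 = 0.8595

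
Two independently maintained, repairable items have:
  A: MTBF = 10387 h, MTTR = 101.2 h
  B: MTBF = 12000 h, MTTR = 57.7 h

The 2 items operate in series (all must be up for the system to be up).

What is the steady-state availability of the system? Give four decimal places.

0.9856

A(A) = MTBF/(MTBF+MTTR) = 10387/(10387+101.2) = 0.990351
A(B) = MTBF/(MTBF+MTTR) = 12000/(12000+57.7) = 0.995215
Series availability: 0.990351 × 0.995215 = 0.9856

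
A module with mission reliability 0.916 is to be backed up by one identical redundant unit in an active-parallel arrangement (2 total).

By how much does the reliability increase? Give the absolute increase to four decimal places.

R_before = 0.916
R_after = 1 − (1 − 0.916)^2 = 0.9929
ΔR = 0.9929 − 0.916 = 0.0769

0.0769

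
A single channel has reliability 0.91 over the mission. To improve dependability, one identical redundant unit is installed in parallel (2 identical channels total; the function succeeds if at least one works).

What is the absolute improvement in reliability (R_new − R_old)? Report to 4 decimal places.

0.0819

R_before = 0.91
R_after = 1 − (1 − 0.91)^2 = 0.9919
ΔR = 0.9919 − 0.91 = 0.0819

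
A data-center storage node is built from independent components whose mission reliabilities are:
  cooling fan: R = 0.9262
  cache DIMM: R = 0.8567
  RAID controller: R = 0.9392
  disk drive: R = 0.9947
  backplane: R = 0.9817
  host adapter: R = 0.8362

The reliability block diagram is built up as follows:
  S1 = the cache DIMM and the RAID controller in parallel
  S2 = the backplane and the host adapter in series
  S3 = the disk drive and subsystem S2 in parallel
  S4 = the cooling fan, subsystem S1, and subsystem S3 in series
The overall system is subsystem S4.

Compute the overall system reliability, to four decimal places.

0.9173

Parallel (cache DIMM and RAID controller): 1 − (1 − 0.856700)(1 − 0.939200) = 0.991287
Series (backplane and host adapter): 0.981700 × 0.836200 = 0.820898
Parallel (disk drive and [0.820898]): 1 − (1 − 0.994700)(1 − 0.820898) = 0.999051
Series (cooling fan, [0.991287], and [0.999051]): 0.926200 × 0.991287 × 0.999051 = 0.9173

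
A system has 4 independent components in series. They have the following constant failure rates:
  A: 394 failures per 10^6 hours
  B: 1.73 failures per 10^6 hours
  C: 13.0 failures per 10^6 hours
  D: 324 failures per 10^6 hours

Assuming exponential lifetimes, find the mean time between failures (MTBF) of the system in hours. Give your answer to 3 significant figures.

1360

Series of exponential components: λ_sys = Σ λ_i
λ_sys = 0.000394 + 0.00000173 + 0.0000130 + 0.000324 = 7.3273e-04 /h
MTBF = 1 / λ_sys = 1360 h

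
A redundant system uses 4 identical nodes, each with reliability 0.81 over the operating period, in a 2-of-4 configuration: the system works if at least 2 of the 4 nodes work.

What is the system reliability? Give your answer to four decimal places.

R = Σ_{i=2}^{4} C(4,i) p^i (1−p)^{4−i} with p = 0.81
C(4,2)·0.81^2·0.19^2 = 0.142111
C(4,3)·0.81^3·0.19^1 = 0.403895
C(4,4)·0.81^4·0.19^0 = 0.430467
Sum = 0.9765

0.9765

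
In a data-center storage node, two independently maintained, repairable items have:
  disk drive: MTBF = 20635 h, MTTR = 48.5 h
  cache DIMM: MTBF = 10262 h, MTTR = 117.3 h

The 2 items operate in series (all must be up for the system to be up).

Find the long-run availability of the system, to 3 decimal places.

0.986

A(disk drive) = MTBF/(MTBF+MTTR) = 20635/(20635+48.5) = 0.997655
A(cache DIMM) = MTBF/(MTBF+MTTR) = 10262/(10262+117.3) = 0.988699
Series availability: 0.997655 × 0.988699 = 0.986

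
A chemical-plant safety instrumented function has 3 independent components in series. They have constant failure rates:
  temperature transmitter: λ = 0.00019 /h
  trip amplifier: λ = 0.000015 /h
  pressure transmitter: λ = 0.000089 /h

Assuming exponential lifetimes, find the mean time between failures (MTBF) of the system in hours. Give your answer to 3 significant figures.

Series of exponential components: λ_sys = Σ λ_i
λ_sys = 0.00019 + 0.000015 + 0.000089 = 2.9400e-04 /h
MTBF = 1 / λ_sys = 3400 h

3400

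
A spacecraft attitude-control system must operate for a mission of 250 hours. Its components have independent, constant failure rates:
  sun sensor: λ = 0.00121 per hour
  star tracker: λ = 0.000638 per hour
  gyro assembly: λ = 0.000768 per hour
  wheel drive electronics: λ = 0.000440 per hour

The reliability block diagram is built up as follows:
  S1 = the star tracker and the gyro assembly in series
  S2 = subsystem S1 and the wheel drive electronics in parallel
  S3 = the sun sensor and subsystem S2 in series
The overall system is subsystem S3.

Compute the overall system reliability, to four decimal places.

R(sun sensor) = exp(−0.00121 × 250) = 0.738968
R(star tracker) = exp(−0.000638 × 250) = 0.852570
R(gyro assembly) = exp(−0.000768 × 250) = 0.825307
R(wheel drive electronics) = exp(−0.000440 × 250) = 0.895834
Series (star tracker and gyro assembly): 0.852570 × 0.825307 = 0.703632
Parallel ([0.703632] and wheel drive electronics): 1 − (1 − 0.703632)(1 − 0.895834) = 0.969129
Series (sun sensor and [0.969129]): 0.738968 × 0.969129 = 0.7162

0.7162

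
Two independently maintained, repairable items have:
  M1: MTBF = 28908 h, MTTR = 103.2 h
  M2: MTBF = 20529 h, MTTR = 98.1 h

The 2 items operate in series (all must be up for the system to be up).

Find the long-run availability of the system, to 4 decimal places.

0.9917

A(M1) = MTBF/(MTBF+MTTR) = 28908/(28908+103.2) = 0.996443
A(M2) = MTBF/(MTBF+MTTR) = 20529/(20529+98.1) = 0.995244
Series availability: 0.996443 × 0.995244 = 0.9917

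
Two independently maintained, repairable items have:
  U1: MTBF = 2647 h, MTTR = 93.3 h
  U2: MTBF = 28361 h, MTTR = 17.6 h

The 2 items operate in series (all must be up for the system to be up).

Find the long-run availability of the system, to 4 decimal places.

0.9654

A(U1) = MTBF/(MTBF+MTTR) = 2647/(2647+93.3) = 0.965953
A(U2) = MTBF/(MTBF+MTTR) = 28361/(28361+17.6) = 0.999380
Series availability: 0.965953 × 0.999380 = 0.9654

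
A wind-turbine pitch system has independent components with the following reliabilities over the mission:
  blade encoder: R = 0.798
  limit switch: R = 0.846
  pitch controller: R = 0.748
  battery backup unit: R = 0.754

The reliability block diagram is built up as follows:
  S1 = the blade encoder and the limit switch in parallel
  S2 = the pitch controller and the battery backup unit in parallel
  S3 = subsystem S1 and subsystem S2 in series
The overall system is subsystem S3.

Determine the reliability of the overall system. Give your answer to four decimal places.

Parallel (blade encoder and limit switch): 1 − (1 − 0.798000)(1 − 0.846000) = 0.968892
Parallel (pitch controller and battery backup unit): 1 − (1 − 0.748000)(1 − 0.754000) = 0.938008
Series ([0.968892] and [0.938008]): 0.968892 × 0.938008 = 0.9088

0.9088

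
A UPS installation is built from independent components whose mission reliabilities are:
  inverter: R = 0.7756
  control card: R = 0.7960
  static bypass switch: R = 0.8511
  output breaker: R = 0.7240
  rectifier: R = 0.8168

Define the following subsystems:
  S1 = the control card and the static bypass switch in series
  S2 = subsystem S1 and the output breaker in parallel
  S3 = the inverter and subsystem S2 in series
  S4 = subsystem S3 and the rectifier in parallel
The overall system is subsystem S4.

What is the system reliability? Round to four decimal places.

Series (control card and static bypass switch): 0.796000 × 0.851100 = 0.677476
Parallel ([0.677476] and output breaker): 1 − (1 − 0.677476)(1 − 0.724000) = 0.910983
Series (inverter and [0.910983]): 0.775600 × 0.910983 = 0.706558
Parallel ([0.706558] and rectifier): 1 − (1 − 0.706558)(1 − 0.816800) = 0.9462

0.9462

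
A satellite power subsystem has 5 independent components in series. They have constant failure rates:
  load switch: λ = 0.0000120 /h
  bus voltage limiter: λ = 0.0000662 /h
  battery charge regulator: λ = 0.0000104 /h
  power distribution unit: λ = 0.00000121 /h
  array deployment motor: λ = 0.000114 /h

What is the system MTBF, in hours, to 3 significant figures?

4910

Series of exponential components: λ_sys = Σ λ_i
λ_sys = 0.0000120 + 0.0000662 + 0.0000104 + 0.00000121 + 0.000114 = 2.0381e-04 /h
MTBF = 1 / λ_sys = 4910 h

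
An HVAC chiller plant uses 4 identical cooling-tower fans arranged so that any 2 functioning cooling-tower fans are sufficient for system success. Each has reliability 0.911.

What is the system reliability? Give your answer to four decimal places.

R = Σ_{i=2}^{4} C(4,i) p^i (1−p)^{4−i} with p = 0.911
C(4,2)·0.911^2·0.089^2 = 0.039443
C(4,3)·0.911^3·0.089^1 = 0.269157
C(4,4)·0.911^4·0.089^0 = 0.688769
Sum = 0.9974

0.9974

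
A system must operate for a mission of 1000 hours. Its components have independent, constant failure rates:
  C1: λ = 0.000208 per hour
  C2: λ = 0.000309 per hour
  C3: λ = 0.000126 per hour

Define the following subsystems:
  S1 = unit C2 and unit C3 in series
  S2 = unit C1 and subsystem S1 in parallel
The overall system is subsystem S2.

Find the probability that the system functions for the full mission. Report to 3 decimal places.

0.934

R(C1) = exp(−0.000208 × 1000) = 0.81221
R(C2) = exp(−0.000309 × 1000) = 0.73418
R(C3) = exp(−0.000126 × 1000) = 0.88161
Series (C2 and C3): 0.73418 × 0.88161 = 0.64726
Parallel (C1 and [0.64726]): 1 − (1 − 0.81221)(1 − 0.64726) = 0.934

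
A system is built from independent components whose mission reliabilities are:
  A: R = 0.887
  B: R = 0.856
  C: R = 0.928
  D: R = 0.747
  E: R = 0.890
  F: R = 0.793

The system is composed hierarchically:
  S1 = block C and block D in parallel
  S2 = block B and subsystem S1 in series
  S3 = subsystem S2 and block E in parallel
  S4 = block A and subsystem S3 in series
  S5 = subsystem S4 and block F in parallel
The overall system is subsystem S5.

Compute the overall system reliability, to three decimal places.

Parallel (C and D): 1 − (1 − 0.92800)(1 − 0.74700) = 0.98178
Series (B and [0.98178]): 0.85600 × 0.98178 = 0.84040
Parallel ([0.84040] and E): 1 − (1 − 0.84040)(1 − 0.89000) = 0.98244
Series (A and [0.98244]): 0.88700 × 0.98244 = 0.87142
Parallel ([0.87142] and F): 1 − (1 − 0.87142)(1 − 0.79300) = 0.973

0.973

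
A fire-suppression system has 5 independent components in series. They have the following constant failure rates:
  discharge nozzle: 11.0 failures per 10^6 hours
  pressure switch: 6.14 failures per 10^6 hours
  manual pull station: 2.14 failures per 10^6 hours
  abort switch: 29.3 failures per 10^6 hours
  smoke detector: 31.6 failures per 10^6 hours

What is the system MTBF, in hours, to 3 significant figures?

12500

Series of exponential components: λ_sys = Σ λ_i
λ_sys = 0.0000110 + 0.00000614 + 0.00000214 + 0.0000293 + 0.0000316 = 8.0180e-05 /h
MTBF = 1 / λ_sys = 12500 h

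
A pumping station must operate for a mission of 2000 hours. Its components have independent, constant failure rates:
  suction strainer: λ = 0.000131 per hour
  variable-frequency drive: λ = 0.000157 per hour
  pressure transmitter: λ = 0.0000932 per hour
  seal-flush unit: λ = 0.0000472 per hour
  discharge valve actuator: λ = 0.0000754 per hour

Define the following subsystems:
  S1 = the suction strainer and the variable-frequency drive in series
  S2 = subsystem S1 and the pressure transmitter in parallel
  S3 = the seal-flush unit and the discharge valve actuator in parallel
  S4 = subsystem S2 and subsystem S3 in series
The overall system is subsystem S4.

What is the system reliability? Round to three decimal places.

0.914

R(suction strainer) = exp(−0.000131 × 2000) = 0.76951
R(variable-frequency drive) = exp(−0.000157 × 2000) = 0.73052
R(pressure transmitter) = exp(−0.0000932 × 2000) = 0.82994
R(seal-flush unit) = exp(−0.0000472 × 2000) = 0.90992
R(discharge valve actuator) = exp(−0.0000754 × 2000) = 0.86002
Series (suction strainer and variable-frequency drive): 0.76951 × 0.73052 = 0.56214
Parallel ([0.56214] and pressure transmitter): 1 − (1 − 0.56214)(1 − 0.82994) = 0.92554
Parallel (seal-flush unit and discharge valve actuator): 1 − (1 − 0.90992)(1 − 0.86002) = 0.98739
Series ([0.92554] and [0.98739]): 0.92554 × 0.98739 = 0.914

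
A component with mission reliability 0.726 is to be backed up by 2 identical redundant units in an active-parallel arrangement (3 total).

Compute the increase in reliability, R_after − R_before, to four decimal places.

R_before = 0.726
R_after = 1 − (1 − 0.726)^3 = 0.9794
ΔR = 0.9794 − 0.726 = 0.2534

0.2534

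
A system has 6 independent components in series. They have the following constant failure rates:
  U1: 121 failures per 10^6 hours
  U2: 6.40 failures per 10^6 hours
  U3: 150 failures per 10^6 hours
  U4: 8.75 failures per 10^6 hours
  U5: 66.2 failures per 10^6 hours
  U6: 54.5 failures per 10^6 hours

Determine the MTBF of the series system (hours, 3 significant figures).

2460

Series of exponential components: λ_sys = Σ λ_i
λ_sys = 0.000121 + 0.00000640 + 0.000150 + 0.00000875 + 0.0000662 + 0.0000545 = 4.0685e-04 /h
MTBF = 1 / λ_sys = 2460 h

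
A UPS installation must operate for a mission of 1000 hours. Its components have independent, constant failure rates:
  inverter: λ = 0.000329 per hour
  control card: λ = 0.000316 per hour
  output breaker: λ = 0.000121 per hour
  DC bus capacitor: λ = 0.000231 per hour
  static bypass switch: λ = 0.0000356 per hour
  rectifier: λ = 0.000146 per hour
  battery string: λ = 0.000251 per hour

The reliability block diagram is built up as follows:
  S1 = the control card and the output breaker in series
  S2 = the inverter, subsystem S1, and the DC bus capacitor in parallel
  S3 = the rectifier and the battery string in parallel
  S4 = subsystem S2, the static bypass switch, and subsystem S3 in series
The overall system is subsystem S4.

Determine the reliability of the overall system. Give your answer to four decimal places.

R(inverter) = exp(−0.000329 × 1000) = 0.719643
R(control card) = exp(−0.000316 × 1000) = 0.729059
R(output breaker) = exp(−0.000121 × 1000) = 0.886034
R(DC bus capacitor) = exp(−0.000231 × 1000) = 0.793739
R(static bypass switch) = exp(−0.0000356 × 1000) = 0.965026
R(rectifier) = exp(−0.000146 × 1000) = 0.864158
R(battery string) = exp(−0.000251 × 1000) = 0.778022
Series (control card and output breaker): 0.729059 × 0.886034 = 0.645971
Parallel (inverter, [0.645971], and DC bus capacitor): 1 − (1 − 0.719643)(1 − 0.645971)(1 − 0.793739) = 0.979528
Parallel (rectifier and battery string): 1 − (1 − 0.864158)(1 − 0.778022) = 0.969846
Series ([0.979528], static bypass switch, and [0.969846]): 0.979528 × 0.965026 × 0.969846 = 0.9168

0.9168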